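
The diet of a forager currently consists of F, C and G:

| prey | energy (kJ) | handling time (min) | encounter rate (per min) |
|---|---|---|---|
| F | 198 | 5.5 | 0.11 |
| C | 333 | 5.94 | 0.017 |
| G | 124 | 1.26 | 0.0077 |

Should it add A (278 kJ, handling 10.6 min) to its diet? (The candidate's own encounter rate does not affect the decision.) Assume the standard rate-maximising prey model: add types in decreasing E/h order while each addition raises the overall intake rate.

Intake rate on the current diet: R = (0.11×198 + 0.017×333 + 0.0077×124) / (1 + 0.11×5.5 + 0.017×5.94 + 0.0077×1.26) = 28.4/1.716 = 16.55 kJ/min.
Profitability of A: 278/10.6 = 26.23 kJ/min.
26.23 > 16.55, so adding A raises the average — include it.

Yes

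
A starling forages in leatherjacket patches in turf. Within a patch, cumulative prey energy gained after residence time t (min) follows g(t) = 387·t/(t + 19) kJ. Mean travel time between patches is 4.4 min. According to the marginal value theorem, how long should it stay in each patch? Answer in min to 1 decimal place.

By the marginal value theorem, leave when the instantaneous gain rate g'(t) equals the habitat-wide average g(t)/(T + t).
g'(t) = 387·19/(t + 19)². Setting 387·19/(t+19)² = 387t/[(t+19)(4.4+t)] gives 19(4.4+t) = t(t+19), so t² = 19×4.4 = 83.6.
t* = √83.6 = 9.143 min.

9.1 min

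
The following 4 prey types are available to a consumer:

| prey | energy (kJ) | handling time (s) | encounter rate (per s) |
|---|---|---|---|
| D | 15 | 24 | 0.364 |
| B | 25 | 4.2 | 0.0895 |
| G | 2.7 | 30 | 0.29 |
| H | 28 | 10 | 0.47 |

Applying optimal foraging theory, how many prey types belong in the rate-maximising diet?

E/h in descending order: B 5.95, H 2.8, D 0.625, G 0.09 kJ/s. The optimal diet is the largest prefix of this list for which every included type satisfies E_i/h_i > R on the types above it.
Rate on top 1: 1.626. H: 2.8 > 1.626 → include.
Rate on top 2: 2.534. D: 0.625 < 2.534 → exclude; stop.
Optimal diet: B, H — 2 of 4 types.

2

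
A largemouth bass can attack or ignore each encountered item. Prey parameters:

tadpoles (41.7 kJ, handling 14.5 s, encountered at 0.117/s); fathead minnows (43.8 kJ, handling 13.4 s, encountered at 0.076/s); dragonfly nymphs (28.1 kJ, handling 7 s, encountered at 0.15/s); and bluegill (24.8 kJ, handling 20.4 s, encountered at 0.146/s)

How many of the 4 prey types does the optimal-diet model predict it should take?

3

Rank by E/h (kJ/s): dragonfly nymphs 4.01, fathead minnows 3.27, tadpoles 2.88, bluegill 1.22. Include each in turn until the next type's E/h falls below the running intake rate.
Rate on top 1: 2.056. fathead minnows: 3.27 > 2.056 → include.
Rate on top 2: 2.459. tadpoles: 2.88 > 2.459 → include.
Rate on top 3: 2.607. bluegill: 1.22 < 2.607 → exclude; stop.
Optimal diet: dragonfly nymphs, fathead minnows, tadpoles — 3 of 4 types.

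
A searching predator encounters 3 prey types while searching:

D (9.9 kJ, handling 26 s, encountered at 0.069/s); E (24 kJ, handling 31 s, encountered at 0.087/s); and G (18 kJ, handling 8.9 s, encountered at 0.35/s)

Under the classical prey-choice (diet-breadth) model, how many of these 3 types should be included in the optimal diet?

1

Profitabilities (E/h, kJ/s): G 2.02, E 0.774, D 0.381. Add prey in this order while the next type's profitability exceeds the intake rate on those already taken.
Rate on top 1: 1.531. E: 0.774 < 1.531 → exclude; stop.
Optimal diet: G — 1 of 3 types.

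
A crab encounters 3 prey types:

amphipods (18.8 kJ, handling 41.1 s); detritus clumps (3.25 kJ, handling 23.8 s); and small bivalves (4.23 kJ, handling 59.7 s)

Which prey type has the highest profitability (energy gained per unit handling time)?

Profitability E/h (kJ/s): amphipods = 18.8/41.1 = 0.457, detritus clumps = 3.25/23.8 = 0.137, small bivalves = 4.23/59.7 = 0.0709.
Ranked: amphipods > detritus clumps > small bivalves.

amphipods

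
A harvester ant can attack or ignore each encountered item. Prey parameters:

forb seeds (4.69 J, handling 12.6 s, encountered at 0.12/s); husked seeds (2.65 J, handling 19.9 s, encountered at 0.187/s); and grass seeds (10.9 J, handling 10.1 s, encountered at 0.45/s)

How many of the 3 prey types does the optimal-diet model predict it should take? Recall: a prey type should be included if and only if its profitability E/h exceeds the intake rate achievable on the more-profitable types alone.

Rank by E/h (J/s): grass seeds 1.08, forb seeds 0.372, husked seeds 0.133. Include each in turn until the next type's E/h falls below the running intake rate.
Rate on top 1: 0.8846. forb seeds: 0.372 < 0.8846 → exclude; stop.
Optimal diet: grass seeds — 1 of 3 types.

1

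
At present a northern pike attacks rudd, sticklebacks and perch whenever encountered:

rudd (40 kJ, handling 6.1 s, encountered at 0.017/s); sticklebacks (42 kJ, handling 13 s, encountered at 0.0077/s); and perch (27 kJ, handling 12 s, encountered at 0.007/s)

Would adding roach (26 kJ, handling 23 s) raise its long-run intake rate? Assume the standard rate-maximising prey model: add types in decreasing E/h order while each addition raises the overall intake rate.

Yes

Intake rate on the current diet: R = (0.017×40 + 0.0077×42 + 0.007×27) / (1 + 0.017×6.1 + 0.0077×13 + 0.007×12) = 1.192/1.288 = 0.9259 kJ/s.
roach: E/h = 26/23 = 1.13 kJ/s.
1.13 > 0.9259, so adding roach raises the average — include it.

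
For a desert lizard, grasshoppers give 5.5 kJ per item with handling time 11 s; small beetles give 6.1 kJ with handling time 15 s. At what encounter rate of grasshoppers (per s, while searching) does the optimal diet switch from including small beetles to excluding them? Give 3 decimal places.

At the threshold, the rate on grasshoppers alone equals the profitability of small beetles: λ·5.5/(1 + λ·11) = 6.1/15 = 0.4067.
Rearranging, λ(5.5 − 0.4067×11) = 0.4067, so λ = 0.4067/1.027 = 0.3961 per s.

0.396 per s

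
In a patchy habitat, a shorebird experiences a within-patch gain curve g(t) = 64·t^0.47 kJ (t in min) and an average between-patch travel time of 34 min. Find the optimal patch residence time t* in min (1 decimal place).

Optimal t* satisfies g'(t*) = g(t*)/(T + t*).
g'(t) = 0.47·64·t^-0.53. Setting 0.47·64·t^-0.53 = 64·t^0.47/(34+t) gives 0.47(34+t) = t, so 0.53·t = 0.47×34.
t* = 0.47×34/0.53 = 30.15 min.

30.2 min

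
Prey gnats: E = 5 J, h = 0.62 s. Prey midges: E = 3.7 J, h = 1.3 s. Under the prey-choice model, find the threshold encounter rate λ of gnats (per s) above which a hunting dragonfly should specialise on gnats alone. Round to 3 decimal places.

Drop midges once their profitability E₂/h₂ falls below the rate achievable on gnats alone: E₂/h₂ = λE₁/(1 + λh₁).
Solve for λ: λE₁h₂ = E₂(1 + λh₁) → λ(E₁h₂ − E₂h₁) = E₂ → λ = E₂/(E₁h₂ − E₂h₁).
λ = 3.7/(5×1.3 − 3.7×0.62) = 3.7/4.206 = 0.8797 per s.

0.880 per s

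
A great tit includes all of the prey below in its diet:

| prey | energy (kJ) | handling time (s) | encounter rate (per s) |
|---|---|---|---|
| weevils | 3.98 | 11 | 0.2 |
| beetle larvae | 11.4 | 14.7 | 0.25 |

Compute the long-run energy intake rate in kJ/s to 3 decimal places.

0.530 kJ/s

Energy encountered per unit search time: 0.2×3.98 + 0.25×11.4 = 3.646 kJ/s.
Handling time per unit search time: 0.2×11 + 0.25×14.7 = 5.875.
Rate = 3.646/(1 + 5.875) = 0.5303 kJ/s.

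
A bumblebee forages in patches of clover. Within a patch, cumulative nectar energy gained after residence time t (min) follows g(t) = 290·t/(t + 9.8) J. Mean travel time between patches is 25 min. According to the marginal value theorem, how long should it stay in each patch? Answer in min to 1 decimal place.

15.7 min

By the marginal value theorem, leave when the instantaneous gain rate g'(t) equals the habitat-wide average g(t)/(T + t).
g'(t) = 290·9.8/(t + 9.8)². Setting 290·9.8/(t+9.8)² = 290t/[(t+9.8)(25+t)] gives 9.8(25+t) = t(t+9.8), so t² = 9.8×25 = 245.
t* = √245 = 15.65 min.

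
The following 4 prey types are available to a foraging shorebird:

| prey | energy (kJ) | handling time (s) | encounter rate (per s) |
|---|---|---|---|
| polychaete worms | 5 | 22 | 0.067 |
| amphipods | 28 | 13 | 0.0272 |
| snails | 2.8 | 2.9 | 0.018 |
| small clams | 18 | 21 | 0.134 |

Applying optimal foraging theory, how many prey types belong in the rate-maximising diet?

3

E/h in descending order: amphipods 2.15, snails 0.966, small clams 0.857, polychaete worms 0.227 kJ/s. The optimal diet is the largest prefix of this list for which every included type satisfies E_i/h_i > R on the types above it.
Rate on top 1: 0.5626. snails: 0.966 > 0.5626 → include.
Rate on top 2: 0.5776. small clams: 0.857 > 0.5776 → include.
Rate on top 3: 0.764. polychaete worms: 0.227 < 0.764 → exclude; stop.
Optimal diet: amphipods, snails, small clams — 3 of 4 types.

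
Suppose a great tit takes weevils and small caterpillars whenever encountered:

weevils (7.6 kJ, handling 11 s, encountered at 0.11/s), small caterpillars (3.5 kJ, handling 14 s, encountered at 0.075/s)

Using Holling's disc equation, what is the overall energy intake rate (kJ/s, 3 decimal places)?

0.337 kJ/s

Energy encountered per unit search time: 0.11×7.6 + 0.075×3.5 = 1.099 kJ/s.
Handling time per unit search time: 0.11×11 + 0.075×14 = 2.26.
Rate = 1.099/(1 + 2.26) = 0.337 kJ/s.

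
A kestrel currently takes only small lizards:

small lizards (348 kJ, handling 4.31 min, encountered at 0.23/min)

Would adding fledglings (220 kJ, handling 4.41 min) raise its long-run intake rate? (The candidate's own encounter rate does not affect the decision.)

Yes

Intake rate on the current diet: R = (0.23×348) / (1 + 0.23×4.31) = 80.04/1.991 = 40.19 kJ/min.
Profitability of fledglings: 220/4.41 = 49.89 kJ/min.
Since 49.89 > R, including fledglings increases the long-run rate.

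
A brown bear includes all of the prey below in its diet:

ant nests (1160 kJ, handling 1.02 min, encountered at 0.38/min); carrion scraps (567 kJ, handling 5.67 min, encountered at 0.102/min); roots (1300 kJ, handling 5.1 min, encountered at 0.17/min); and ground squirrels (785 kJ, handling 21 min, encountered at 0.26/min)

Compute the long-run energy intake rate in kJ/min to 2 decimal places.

R = (0.38×1160 + 0.102×567 + 0.17×1300 + 0.26×785) / (1 + 0.38×1.02 + 0.102×5.67 + 0.17×5.1 + 0.26×21) = 923.7/8.293 = 111.4 kJ/min.

111.39 kJ/min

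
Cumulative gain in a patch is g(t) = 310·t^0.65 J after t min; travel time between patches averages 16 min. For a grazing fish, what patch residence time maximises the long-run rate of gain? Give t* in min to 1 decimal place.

By the marginal value theorem, leave when the instantaneous gain rate g'(t) equals the habitat-wide average g(t)/(T + t).
g'(t) = 0.65·310·t^-0.35. Setting 0.65·310·t^-0.35 = 310·t^0.65/(16+t) gives 0.65(16+t) = t, so 0.35·t = 0.65×16.
t* = 0.65×16/0.35 = 29.71 min.

29.7 min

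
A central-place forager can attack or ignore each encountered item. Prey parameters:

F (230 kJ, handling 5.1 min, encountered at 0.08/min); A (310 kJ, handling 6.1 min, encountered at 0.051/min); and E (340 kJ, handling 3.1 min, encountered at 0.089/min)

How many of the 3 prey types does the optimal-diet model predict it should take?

3

E/h in descending order: E 110, A 50.8, F 45.1 kJ/min. The optimal diet is the largest prefix of this list for which every included type satisfies E_i/h_i > R on the types above it.
Rate on top 1: 23.72. A: 50.8 > 23.72 → include.
Rate on top 2: 29.03. F: 45.1 > 29.03 → include.
Optimal diet: E, A, F — 3 of 3 types.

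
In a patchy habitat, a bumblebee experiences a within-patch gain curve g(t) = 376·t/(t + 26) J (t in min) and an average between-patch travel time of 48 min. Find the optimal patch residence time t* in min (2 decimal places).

35.33 min

Optimal t* satisfies g'(t*) = g(t*)/(T + t*).
g'(t) = 376·26/(t + 26)². Setting 376·26/(t+26)² = 376t/[(t+26)(48+t)] gives 26(48+t) = t(t+26), so t² = 26×48 = 1248.
t* = √1248 = 35.33 min.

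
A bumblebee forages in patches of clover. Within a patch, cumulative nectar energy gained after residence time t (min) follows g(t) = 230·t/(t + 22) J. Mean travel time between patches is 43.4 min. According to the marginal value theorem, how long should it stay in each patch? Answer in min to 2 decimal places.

By the marginal value theorem, leave when the instantaneous gain rate g'(t) equals the habitat-wide average g(t)/(T + t).
g'(t) = 230·22/(t + 22)². Setting 230·22/(t+22)² = 230t/[(t+22)(43.4+t)] gives 22(43.4+t) = t(t+22), so t² = 22×43.4 = 954.8.
t* = √954.8 = 30.9 min.

30.90 min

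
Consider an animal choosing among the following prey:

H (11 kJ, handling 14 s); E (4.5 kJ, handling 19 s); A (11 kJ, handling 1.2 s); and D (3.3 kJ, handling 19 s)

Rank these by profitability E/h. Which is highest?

A

Profitability E/h (kJ/s): H = 11/14 = 0.786, E = 4.5/19 = 0.237, A = 11/1.2 = 9.17, D = 3.3/19 = 0.174.
Ranked: A > H > E > D.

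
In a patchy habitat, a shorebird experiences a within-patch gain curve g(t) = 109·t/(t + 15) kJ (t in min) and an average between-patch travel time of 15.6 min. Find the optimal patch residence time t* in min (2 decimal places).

By the marginal value theorem, leave when the instantaneous gain rate g'(t) equals the habitat-wide average g(t)/(T + t).
g'(t) = 109·15/(t + 15)². Setting 109·15/(t+15)² = 109t/[(t+15)(15.6+t)] gives 15(15.6+t) = t(t+15), so t² = 15×15.6 = 234.
t* = √234 = 15.3 min.

15.30 min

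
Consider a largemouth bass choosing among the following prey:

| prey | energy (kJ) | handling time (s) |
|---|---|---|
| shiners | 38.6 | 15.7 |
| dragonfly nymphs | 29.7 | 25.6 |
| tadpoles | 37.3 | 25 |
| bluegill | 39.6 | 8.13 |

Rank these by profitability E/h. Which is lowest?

dragonfly nymphs

In descending order of E/h:
bluegill: 39.6/8.13 = 4.87 kJ/s
shiners: 38.6/15.7 = 2.46 kJ/s
tadpoles: 37.3/25 = 1.49 kJ/s
dragonfly nymphs: 29.7/25.6 = 1.16 kJ/s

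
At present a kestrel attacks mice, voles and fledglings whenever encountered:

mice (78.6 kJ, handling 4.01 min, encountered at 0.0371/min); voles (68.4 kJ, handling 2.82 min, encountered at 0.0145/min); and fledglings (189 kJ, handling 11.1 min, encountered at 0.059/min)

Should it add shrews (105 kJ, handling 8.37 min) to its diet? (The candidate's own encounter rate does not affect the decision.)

Yes

On mice, voles and fledglings alone, R = ΣλE/(1+Σλh) = 15.06/1.845 = 8.164 kJ/min.
shrews: E/h = 105/8.37 = 12.54 kJ/min.
12.54 > 8.164, so adding shrews raises the average — include it.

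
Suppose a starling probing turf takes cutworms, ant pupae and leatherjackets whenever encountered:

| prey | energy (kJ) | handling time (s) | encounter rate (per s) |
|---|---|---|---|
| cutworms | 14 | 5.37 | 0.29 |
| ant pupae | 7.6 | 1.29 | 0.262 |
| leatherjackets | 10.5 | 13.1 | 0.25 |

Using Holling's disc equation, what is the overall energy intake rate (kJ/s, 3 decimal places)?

1.406 kJ/s

Energy encountered per unit search time: 0.29×14 + 0.262×7.6 + 0.25×10.5 = 8.676 kJ/s.
Handling time per unit search time: 0.29×5.37 + 0.262×1.29 + 0.25×13.1 = 5.17.
Rate = 8.676/(1 + 5.17) = 1.406 kJ/s.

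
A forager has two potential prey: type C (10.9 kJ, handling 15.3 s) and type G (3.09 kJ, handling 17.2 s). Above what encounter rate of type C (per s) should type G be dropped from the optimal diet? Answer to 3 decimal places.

0.022 per s

Drop type G once their profitability E₂/h₂ falls below the rate achievable on type C alone: E₂/h₂ = λE₁/(1 + λh₁).
Solve for λ: λE₁h₂ = E₂(1 + λh₁) → λ(E₁h₂ − E₂h₁) = E₂ → λ = E₂/(E₁h₂ − E₂h₁).
λ = 3.09/(10.9×17.2 − 3.09×15.3) = 3.09/140.2 = 0.02204 per s.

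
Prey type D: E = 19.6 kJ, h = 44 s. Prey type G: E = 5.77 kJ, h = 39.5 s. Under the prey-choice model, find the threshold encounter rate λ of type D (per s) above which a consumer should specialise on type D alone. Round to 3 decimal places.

0.011 per s

At the threshold, the rate on type D alone equals the profitability of type G: λ·19.6/(1 + λ·44) = 5.77/39.5 = 0.1461.
Rearranging, λ(19.6 − 0.1461×44) = 0.1461, so λ = 0.1461/13.17 = 0.01109 per s.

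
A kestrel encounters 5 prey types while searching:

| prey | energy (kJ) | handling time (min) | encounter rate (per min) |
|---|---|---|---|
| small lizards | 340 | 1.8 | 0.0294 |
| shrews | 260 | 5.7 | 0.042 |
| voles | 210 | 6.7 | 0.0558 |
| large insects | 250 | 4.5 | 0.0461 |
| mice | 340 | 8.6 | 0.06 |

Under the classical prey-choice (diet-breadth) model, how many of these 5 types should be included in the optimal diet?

5

Rank by E/h (kJ/min): small lizards 189, large insects 55.6, shrews 45.6, mice 39.5, voles 31.3. Include each in turn until the next type's E/h falls below the running intake rate.
Rate on top 1: 9.494. large insects: 55.6 > 9.494 → include.
Rate on top 2: 17.08. shrews: 45.6 > 17.08 → include.
Rate on top 3: 21.63. mice: 39.5 > 21.63 → include.
Rate on top 4: 26.21. voles: 31.3 > 26.21 → include.
Optimal diet: small lizards, large insects, shrews, mice, voles — 5 of 5 types.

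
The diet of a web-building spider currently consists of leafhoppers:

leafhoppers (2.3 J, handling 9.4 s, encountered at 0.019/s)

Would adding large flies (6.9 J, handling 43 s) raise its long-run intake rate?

On leafhoppers alone, R = ΣλE/(1+Σλh) = 0.0437/1.179 = 0.03708 J/s.
large flies: E/h = 6.9/43 = 0.1605 J/s.
Since 0.1605 > R, including large flies increases the long-run rate.

Yes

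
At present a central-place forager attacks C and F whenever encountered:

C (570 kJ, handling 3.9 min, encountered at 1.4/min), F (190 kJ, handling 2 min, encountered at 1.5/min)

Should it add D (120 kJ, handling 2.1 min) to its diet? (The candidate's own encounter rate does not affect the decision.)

No

On C and F alone, R = ΣλE/(1+Σλh) = 1083/9.46 = 114.5 kJ/min.
Profitability of D: 120/2.1 = 57.14 kJ/min.
57.14 < 114.5, so adding D would lower the average — exclude it.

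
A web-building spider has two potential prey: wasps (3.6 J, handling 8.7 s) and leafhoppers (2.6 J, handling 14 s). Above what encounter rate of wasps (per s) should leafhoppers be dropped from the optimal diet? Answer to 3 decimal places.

The zero-one rule: include leafhoppers iff E₂/h₂ > λE₁/(1+λh₁). Equality gives the switch point.
λE₁h₂ = E₂ + λE₂h₁ ⇒ λ = E₂/(E₁h₂ − E₂h₁) = 2.6/(50.4 − 22.62) = 0.09359 per s.

0.094 per s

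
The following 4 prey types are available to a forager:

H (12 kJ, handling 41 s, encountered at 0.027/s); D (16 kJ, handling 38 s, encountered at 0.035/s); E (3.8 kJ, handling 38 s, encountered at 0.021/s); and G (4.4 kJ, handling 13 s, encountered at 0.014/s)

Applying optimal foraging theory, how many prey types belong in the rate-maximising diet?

3

Rank by E/h (kJ/s): D 0.421, G 0.338, H 0.293, E 0.1. Include each in turn until the next type's E/h falls below the running intake rate.
Rate on top 1: 0.2403. G: 0.338 > 0.2403 → include.
Rate on top 2: 0.2475. H: 0.293 > 0.2475 → include.
Rate on top 3: 0.2613. E: 0.1 < 0.2613 → exclude; stop.
Optimal diet: D, G, H — 3 of 4 types.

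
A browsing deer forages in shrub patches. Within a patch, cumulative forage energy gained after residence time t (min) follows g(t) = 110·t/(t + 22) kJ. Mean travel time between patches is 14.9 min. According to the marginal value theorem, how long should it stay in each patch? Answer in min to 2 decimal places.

Optimal t* satisfies g'(t*) = g(t*)/(T + t*).
g'(t) = 110·22/(t + 22)². Setting 110·22/(t+22)² = 110t/[(t+22)(14.9+t)] gives 22(14.9+t) = t(t+22), so t² = 22×14.9 = 327.8.
t* = √327.8 = 18.11 min.

18.11 min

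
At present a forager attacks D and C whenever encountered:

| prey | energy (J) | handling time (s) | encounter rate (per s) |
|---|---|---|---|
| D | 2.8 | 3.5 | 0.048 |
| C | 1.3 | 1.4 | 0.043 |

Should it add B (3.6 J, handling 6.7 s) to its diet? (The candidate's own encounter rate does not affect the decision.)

Yes

On D and C alone, R = ΣλE/(1+Σλh) = 0.1903/1.228 = 0.1549 J/s.
Profitability of B: 3.6/6.7 = 0.5373 J/s.
Since 0.5373 > R, including B increases the long-run rate.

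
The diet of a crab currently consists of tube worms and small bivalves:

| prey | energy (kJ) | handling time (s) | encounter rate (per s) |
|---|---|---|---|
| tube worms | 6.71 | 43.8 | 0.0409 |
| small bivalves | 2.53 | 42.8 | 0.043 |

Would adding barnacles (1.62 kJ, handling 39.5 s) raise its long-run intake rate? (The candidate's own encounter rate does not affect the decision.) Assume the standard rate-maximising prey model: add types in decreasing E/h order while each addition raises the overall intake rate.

On tube worms and small bivalves alone, R = ΣλE/(1+Σλh) = 0.3832/4.632 = 0.08274 kJ/s.
Profitability of barnacles: 1.62/39.5 = 0.04101 kJ/s.
0.04101 < 0.08274, so adding barnacles would lower the average — exclude it.

No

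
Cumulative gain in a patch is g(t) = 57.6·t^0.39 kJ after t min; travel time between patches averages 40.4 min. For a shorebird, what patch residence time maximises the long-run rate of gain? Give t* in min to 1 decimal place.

By the marginal value theorem, leave when the instantaneous gain rate g'(t) equals the habitat-wide average g(t)/(T + t).
g'(t) = 0.39·57.6·t^-0.61. Setting 0.39·57.6·t^-0.61 = 57.6·t^0.39/(40.4+t) gives 0.39(40.4+t) = t, so 0.61·t = 0.39×40.4.
t* = 0.39×40.4/0.61 = 25.83 min.

25.8 min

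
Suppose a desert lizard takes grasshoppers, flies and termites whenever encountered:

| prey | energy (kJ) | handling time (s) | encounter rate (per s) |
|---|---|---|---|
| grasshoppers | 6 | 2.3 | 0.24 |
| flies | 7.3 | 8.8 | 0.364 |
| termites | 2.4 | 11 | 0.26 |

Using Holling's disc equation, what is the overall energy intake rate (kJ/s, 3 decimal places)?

0.620 kJ/s

R = Σλ_iE_i / (1 + Σλ_ih_i)
Numerator: 0.24×6 + 0.364×7.3 + 0.26×2.4 = 4.721
Denominator: 1 + 0.24×2.3 + 0.364×8.8 + 0.26×11 = 7.615
R = 4.721/7.615 = 0.62 kJ/s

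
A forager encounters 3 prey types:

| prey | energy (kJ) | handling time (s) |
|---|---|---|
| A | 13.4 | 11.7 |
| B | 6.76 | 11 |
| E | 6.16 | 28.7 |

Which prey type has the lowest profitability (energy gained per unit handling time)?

E

Profitability E/h (kJ/s): A = 13.4/11.7 = 1.15, B = 6.76/11 = 0.615, E = 6.16/28.7 = 0.215.
Ranked: A > B > E.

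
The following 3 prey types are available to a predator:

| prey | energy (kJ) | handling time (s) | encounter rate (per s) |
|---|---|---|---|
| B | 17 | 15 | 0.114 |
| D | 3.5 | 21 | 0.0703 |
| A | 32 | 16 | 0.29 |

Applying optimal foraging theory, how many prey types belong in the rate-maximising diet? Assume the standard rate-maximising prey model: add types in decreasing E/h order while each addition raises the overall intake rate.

1

Rank by E/h (kJ/s): A 2, B 1.13, D 0.167. Include each in turn until the next type's E/h falls below the running intake rate.
Rate on top 1: 1.645. B: 1.13 < 1.645 → exclude; stop.
Optimal diet: A — 1 of 3 types.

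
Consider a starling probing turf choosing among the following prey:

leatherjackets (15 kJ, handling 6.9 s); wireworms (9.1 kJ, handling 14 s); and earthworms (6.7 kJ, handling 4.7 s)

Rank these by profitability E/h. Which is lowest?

wireworms

Profitability E/h (kJ/s): leatherjackets = 15/6.9 = 2.17, wireworms = 9.1/14 = 0.65, earthworms = 6.7/4.7 = 1.43.
Ranked: leatherjackets > earthworms > wireworms.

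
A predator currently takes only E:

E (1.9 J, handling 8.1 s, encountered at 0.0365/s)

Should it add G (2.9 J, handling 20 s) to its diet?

Yes

Current rate: (0.0365×1.9)/(1 + 0.0365×8.1) = 0.05353 J/s.
Profitability of G: 2.9/20 = 0.145 J/s.
Since 0.145 > R, including G increases the long-run rate.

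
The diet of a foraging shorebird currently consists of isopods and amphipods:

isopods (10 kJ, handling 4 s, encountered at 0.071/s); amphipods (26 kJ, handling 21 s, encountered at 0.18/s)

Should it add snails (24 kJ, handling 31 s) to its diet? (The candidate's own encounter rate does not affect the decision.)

Current rate: (0.071×10 + 0.18×26)/(1 + 0.071×4 + 0.18×21) = 1.064 kJ/s.
Profitability of snails: 24/31 = 0.7742 kJ/s.
Since 0.7742 < R, time spent handling snails is better spent searching.

No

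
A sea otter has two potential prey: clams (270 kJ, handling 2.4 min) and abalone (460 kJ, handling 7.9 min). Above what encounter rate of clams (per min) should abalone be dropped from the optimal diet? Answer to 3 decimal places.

0.447 per min

The zero-one rule: include abalone iff E₂/h₂ > λE₁/(1+λh₁). Equality gives the switch point.
λE₁h₂ = E₂ + λE₂h₁ ⇒ λ = E₂/(E₁h₂ − E₂h₁) = 460/(2133 − 1104) = 0.447 per min.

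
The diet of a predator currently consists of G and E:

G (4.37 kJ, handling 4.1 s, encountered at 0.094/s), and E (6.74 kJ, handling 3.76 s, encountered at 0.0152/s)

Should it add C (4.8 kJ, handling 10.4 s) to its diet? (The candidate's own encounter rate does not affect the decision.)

Yes

On G and E alone, R = ΣλE/(1+Σλh) = 0.5132/1.443 = 0.3558 kJ/s.
Profitability of C: 4.8/10.4 = 0.4615 kJ/s.
Since 0.4615 > R, including C increases the long-run rate.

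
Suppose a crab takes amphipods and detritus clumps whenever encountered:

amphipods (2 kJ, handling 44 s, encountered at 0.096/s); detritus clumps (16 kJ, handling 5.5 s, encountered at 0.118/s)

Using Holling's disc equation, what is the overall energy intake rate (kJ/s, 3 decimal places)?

R = (0.096×2 + 0.118×16) / (1 + 0.096×44 + 0.118×5.5) = 2.08/5.873 = 0.3542 kJ/s.

0.354 kJ/s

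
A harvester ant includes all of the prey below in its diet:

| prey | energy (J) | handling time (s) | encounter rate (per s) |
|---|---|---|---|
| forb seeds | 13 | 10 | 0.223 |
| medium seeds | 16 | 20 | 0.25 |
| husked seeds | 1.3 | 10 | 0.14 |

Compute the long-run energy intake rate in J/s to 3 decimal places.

0.735 J/s

R = (0.223×13 + 0.25×16 + 0.14×1.3) / (1 + 0.223×10 + 0.25×20 + 0.14×10) = 7.081/9.63 = 0.7353 J/s.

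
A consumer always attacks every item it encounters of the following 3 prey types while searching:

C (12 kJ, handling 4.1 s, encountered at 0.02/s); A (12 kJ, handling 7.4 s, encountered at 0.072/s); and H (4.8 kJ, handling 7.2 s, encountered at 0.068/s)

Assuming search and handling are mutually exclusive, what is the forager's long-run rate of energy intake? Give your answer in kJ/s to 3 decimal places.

0.680 kJ/s

Energy encountered per unit search time: 0.02×12 + 0.072×12 + 0.068×4.8 = 1.43 kJ/s.
Handling time per unit search time: 0.02×4.1 + 0.072×7.4 + 0.068×7.2 = 1.104.
Rate = 1.43/(1 + 1.104) = 0.6797 kJ/s.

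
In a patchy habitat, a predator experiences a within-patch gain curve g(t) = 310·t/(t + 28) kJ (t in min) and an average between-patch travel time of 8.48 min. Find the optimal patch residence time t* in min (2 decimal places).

Optimal t* satisfies g'(t*) = g(t*)/(T + t*).
g'(t) = 310·28/(t + 28)². Setting 310·28/(t+28)² = 310t/[(t+28)(8.48+t)] gives 28(8.48+t) = t(t+28), so t² = 28×8.48 = 237.4.
t* = √237.4 = 15.41 min.

15.41 min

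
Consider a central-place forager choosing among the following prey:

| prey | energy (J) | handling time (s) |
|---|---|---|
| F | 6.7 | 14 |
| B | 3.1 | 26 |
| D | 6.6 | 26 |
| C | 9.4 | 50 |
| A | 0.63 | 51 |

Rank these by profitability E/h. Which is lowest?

A

In descending order of E/h:
F: 6.7/14 = 0.479 J/s
D: 6.6/26 = 0.254 J/s
C: 9.4/50 = 0.188 J/s
B: 3.1/26 = 0.119 J/s
A: 0.63/51 = 0.0124 J/s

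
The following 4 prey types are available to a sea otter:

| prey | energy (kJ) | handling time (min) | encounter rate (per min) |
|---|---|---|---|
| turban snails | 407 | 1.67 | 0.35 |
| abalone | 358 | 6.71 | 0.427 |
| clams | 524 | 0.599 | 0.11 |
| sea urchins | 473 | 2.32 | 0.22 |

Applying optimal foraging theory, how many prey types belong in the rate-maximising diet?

3

E/h in descending order: clams 875, turban snails 244, sea urchins 204, abalone 53.4 kJ/min. The optimal diet is the largest prefix of this list for which every included type satisfies E_i/h_i > R on the types above it.
Rate on top 1: 54.08. turban snails: 244 > 54.08 → include.
Rate on top 2: 121.2. sea urchins: 204 > 121.2 → include.
Rate on top 3: 140.8. abalone: 53.4 < 140.8 → exclude; stop.
Optimal diet: clams, turban snails, sea urchins — 3 of 4 types.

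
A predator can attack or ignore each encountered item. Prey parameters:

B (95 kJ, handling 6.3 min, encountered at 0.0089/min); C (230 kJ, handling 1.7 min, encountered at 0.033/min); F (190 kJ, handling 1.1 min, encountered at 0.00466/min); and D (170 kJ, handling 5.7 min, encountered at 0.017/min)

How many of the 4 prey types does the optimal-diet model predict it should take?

Rank by E/h (kJ/min): F 173, C 135, D 29.8, B 15.1. Include each in turn until the next type's E/h falls below the running intake rate.
Rate on top 1: 0.8809. C: 135 > 0.8809 → include.
Rate on top 2: 7.986. D: 29.8 > 7.986 → include.
Rate on top 3: 9.814. B: 15.1 > 9.814 → include.
Optimal diet: F, C, D, B — 4 of 4 types.

4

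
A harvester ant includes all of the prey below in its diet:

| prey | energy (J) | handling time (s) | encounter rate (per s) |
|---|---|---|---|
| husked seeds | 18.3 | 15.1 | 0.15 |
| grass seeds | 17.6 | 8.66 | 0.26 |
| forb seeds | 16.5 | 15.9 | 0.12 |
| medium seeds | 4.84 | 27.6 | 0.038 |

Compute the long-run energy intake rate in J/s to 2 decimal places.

1.12 J/s

Energy encountered per unit search time: 0.15×18.3 + 0.26×17.6 + 0.12×16.5 + 0.038×4.84 = 9.485 J/s.
Handling time per unit search time: 0.15×15.1 + 0.26×8.66 + 0.12×15.9 + 0.038×27.6 = 7.473.
Rate = 9.485/(1 + 7.473) = 1.119 J/s.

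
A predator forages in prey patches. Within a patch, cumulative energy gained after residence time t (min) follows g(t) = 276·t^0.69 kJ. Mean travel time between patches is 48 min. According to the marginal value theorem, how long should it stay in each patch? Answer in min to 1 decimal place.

By the marginal value theorem, leave when the instantaneous gain rate g'(t) equals the habitat-wide average g(t)/(T + t).
g'(t) = 0.69·276·t^-0.31. Setting 0.69·276·t^-0.31 = 276·t^0.69/(48+t) gives 0.69(48+t) = t, so 0.31·t = 0.69×48.
t* = 0.69×48/0.31 = 106.8 min.

106.8 min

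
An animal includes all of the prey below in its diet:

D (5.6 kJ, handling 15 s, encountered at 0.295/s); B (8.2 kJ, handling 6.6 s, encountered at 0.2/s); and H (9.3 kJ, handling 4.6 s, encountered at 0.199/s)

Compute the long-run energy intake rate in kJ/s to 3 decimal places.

R = (0.295×5.6 + 0.2×8.2 + 0.199×9.3) / (1 + 0.295×15 + 0.2×6.6 + 0.199×4.6) = 5.143/7.66 = 0.6713 kJ/s.

0.671 kJ/s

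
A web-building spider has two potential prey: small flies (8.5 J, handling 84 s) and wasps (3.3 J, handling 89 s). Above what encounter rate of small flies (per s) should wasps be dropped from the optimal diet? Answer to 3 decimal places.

0.007 per s

Drop wasps once their profitability E₂/h₂ falls below the rate achievable on small flies alone: E₂/h₂ = λE₁/(1 + λh₁).
Solve for λ: λE₁h₂ = E₂(1 + λh₁) → λ(E₁h₂ − E₂h₁) = E₂ → λ = E₂/(E₁h₂ − E₂h₁).
λ = 3.3/(8.5×89 − 3.3×84) = 3.3/479.3 = 0.006885 per s.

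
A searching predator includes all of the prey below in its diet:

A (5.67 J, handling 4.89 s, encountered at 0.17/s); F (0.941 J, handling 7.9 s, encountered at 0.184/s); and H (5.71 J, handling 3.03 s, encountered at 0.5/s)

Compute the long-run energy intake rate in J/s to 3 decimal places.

Energy encountered per unit search time: 0.17×5.67 + 0.184×0.941 + 0.5×5.71 = 3.992 J/s.
Handling time per unit search time: 0.17×4.89 + 0.184×7.9 + 0.5×3.03 = 3.8.
Rate = 3.992/(1 + 3.8) = 0.8317 J/s.

0.832 J/s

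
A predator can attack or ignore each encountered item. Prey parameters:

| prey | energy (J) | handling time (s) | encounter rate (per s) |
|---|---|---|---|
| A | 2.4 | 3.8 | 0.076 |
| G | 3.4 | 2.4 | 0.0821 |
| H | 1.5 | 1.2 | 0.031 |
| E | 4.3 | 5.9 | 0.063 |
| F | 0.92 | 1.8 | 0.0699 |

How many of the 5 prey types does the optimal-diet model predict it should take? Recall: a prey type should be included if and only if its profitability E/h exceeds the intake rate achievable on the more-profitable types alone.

5

Profitabilities (E/h, J/s): G 1.42, H 1.25, E 0.729, A 0.632, F 0.511. Add prey in this order while the next type's profitability exceeds the intake rate on those already taken.
Rate on top 1: 0.2332. H: 1.25 > 0.2332 → include.
Rate on top 2: 0.2638. E: 0.729 > 0.2638 → include.
Rate on top 3: 0.3715. A: 0.632 > 0.3715 → include.
Rate on top 4: 0.4111. F: 0.511 > 0.4111 → include.
Optimal diet: G, H, E, A, F — 5 of 5 types.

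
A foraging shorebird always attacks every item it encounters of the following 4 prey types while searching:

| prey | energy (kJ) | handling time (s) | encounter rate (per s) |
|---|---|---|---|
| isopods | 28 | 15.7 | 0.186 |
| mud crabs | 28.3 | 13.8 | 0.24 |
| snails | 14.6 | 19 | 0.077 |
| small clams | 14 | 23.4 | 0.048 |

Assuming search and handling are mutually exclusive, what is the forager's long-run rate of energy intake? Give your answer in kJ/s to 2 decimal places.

Energy encountered per unit search time: 0.186×28 + 0.24×28.3 + 0.077×14.6 + 0.048×14 = 13.8 kJ/s.
Handling time per unit search time: 0.186×15.7 + 0.24×13.8 + 0.077×19 + 0.048×23.4 = 8.818.
Rate = 13.8/(1 + 8.818) = 1.405 kJ/s.

1.41 kJ/s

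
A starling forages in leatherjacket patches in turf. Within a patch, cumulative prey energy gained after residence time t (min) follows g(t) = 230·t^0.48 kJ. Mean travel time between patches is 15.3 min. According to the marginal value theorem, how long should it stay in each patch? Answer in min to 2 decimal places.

Maximise g(t)/(T+t): set derivative to zero → g'(t)(T+t) = g(t).
g'(t) = 0.48·230·t^-0.52. Setting 0.48·230·t^-0.52 = 230·t^0.48/(15.3+t) gives 0.48(15.3+t) = t, so 0.52·t = 0.48×15.3.
t* = 0.48×15.3/0.52 = 14.12 min.

14.12 min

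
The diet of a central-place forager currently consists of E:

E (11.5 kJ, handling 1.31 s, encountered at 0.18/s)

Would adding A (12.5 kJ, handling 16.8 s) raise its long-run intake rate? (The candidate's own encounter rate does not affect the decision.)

Current rate: (0.18×11.5)/(1 + 0.18×1.31) = 1.675 kJ/s.
Profitability of A: 12.5/16.8 = 0.744 kJ/s.
Since 0.744 < R, time spent handling A is better spent searching.

No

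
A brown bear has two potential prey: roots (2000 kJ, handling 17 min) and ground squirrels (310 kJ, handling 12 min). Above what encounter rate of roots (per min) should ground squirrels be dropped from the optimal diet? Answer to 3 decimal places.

0.017 per min

The zero-one rule: include ground squirrels iff E₂/h₂ > λE₁/(1+λh₁). Equality gives the switch point.
λE₁h₂ = E₂ + λE₂h₁ ⇒ λ = E₂/(E₁h₂ − E₂h₁) = 310/(2.4e+04 − 5270) = 0.01655 per min.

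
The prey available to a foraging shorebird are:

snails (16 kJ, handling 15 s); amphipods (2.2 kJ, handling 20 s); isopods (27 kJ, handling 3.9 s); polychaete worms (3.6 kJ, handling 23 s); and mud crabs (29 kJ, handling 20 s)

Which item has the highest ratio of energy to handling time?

isopods

In descending order of E/h:
isopods: 27/3.9 = 6.92 kJ/s
mud crabs: 29/20 = 1.45 kJ/s
snails: 16/15 = 1.07 kJ/s
polychaete worms: 3.6/23 = 0.157 kJ/s
amphipods: 2.2/20 = 0.11 kJ/s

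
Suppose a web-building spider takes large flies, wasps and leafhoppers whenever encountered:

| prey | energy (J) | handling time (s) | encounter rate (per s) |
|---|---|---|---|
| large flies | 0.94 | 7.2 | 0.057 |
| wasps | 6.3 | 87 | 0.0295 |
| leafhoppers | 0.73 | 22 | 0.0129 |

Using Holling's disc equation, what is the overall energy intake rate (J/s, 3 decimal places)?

0.058 J/s

R = (0.057×0.94 + 0.0295×6.3 + 0.0129×0.73) / (1 + 0.057×7.2 + 0.0295×87 + 0.0129×22) = 0.2488/4.261 = 0.05841 J/s.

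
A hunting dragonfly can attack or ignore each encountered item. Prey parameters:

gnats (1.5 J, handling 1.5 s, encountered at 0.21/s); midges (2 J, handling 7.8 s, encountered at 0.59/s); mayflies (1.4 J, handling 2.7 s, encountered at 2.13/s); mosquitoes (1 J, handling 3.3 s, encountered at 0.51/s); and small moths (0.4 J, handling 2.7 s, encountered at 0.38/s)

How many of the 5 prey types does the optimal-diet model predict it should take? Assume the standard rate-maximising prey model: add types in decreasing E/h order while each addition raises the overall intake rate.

E/h in descending order: gnats 1, mayflies 0.519, mosquitoes 0.303, midges 0.256, small moths 0.148 J/s. The optimal diet is the largest prefix of this list for which every included type satisfies E_i/h_i > R on the types above it.
Rate on top 1: 0.2395. mayflies: 0.519 > 0.2395 → include.
Rate on top 2: 0.4666. mosquitoes: 0.303 < 0.4666 → exclude; stop.
Optimal diet: gnats, mayflies — 2 of 5 types.

2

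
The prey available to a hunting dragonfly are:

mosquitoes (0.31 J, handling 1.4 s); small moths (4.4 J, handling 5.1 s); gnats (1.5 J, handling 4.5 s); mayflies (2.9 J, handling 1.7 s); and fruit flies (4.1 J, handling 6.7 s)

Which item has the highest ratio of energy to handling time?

In descending order of E/h:
mayflies: 2.9/1.7 = 1.71 J/s
small moths: 4.4/5.1 = 0.863 J/s
fruit flies: 4.1/6.7 = 0.612 J/s
gnats: 1.5/4.5 = 0.333 J/s
mosquitoes: 0.31/1.4 = 0.221 J/s

mayflies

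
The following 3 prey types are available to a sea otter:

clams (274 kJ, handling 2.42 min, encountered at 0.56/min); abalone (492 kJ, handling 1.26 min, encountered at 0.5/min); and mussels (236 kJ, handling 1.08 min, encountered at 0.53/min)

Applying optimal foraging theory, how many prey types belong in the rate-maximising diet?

E/h in descending order: abalone 390, mussels 219, clams 113 kJ/min. The optimal diet is the largest prefix of this list for which every included type satisfies E_i/h_i > R on the types above it.
Rate on top 1: 150.9. mussels: 219 > 150.9 → include.
Rate on top 2: 168.5. clams: 113 < 168.5 → exclude; stop.
Optimal diet: abalone, mussels — 2 of 3 types.

2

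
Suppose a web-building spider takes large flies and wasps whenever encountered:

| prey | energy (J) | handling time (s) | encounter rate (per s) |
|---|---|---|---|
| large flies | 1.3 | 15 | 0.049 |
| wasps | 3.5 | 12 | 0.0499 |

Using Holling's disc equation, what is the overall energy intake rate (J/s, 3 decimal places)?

R = (0.049×1.3 + 0.0499×3.5) / (1 + 0.049×15 + 0.0499×12) = 0.2384/2.334 = 0.1021 J/s.

0.102 J/s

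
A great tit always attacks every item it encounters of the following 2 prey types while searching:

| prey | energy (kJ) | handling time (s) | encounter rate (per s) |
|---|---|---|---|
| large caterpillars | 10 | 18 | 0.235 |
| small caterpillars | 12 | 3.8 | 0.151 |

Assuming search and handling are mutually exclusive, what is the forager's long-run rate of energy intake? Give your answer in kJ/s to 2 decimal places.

Energy encountered per unit search time: 0.235×10 + 0.151×12 = 4.162 kJ/s.
Handling time per unit search time: 0.235×18 + 0.151×3.8 = 4.804.
Rate = 4.162/(1 + 4.804) = 0.7171 kJ/s.

0.72 kJ/s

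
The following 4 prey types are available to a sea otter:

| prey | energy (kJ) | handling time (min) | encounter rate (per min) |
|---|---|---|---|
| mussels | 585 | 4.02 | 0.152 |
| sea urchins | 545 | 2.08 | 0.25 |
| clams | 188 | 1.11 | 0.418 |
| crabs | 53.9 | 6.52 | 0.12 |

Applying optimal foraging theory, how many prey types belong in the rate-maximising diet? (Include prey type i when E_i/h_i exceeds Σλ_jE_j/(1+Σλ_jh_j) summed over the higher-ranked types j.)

3

E/h in descending order: sea urchins 262, clams 169, mussels 146, crabs 8.27 kJ/min. The optimal diet is the largest prefix of this list for which every included type satisfies E_i/h_i > R on the types above it.
Rate on top 1: 89.64. clams: 169 > 89.64 → include.
Rate on top 2: 108.3. mussels: 146 > 108.3 → include.
Rate on top 3: 117.1. crabs: 8.27 < 117.1 → exclude; stop.
Optimal diet: sea urchins, clams, mussels — 3 of 4 types.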